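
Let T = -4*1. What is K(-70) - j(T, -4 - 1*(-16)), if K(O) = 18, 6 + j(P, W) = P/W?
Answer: 73/3 ≈ 24.333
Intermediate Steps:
T = -4
j(P, W) = -6 + P/W
K(-70) - j(T, -4 - 1*(-16)) = 18 - (-6 - 4/(-4 - 1*(-16))) = 18 - (-6 - 4/(-4 + 16)) = 18 - (-6 - 4/12) = 18 - (-6 - 4*1/12) = 18 - (-6 - 1/3) = 18 - 1*(-19/3) = 18 + 19/3 = 73/3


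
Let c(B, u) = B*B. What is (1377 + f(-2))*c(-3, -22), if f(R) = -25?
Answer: 12168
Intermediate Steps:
c(B, u) = B²
(1377 + f(-2))*c(-3, -22) = (1377 - 25)*(-3)² = 1352*9 = 12168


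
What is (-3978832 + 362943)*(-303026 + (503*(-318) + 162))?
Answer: 1673498515202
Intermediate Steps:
(-3978832 + 362943)*(-303026 + (503*(-318) + 162)) = -3615889*(-303026 + (-159954 + 162)) = -3615889*(-303026 - 159792) = -3615889*(-462818) = 1673498515202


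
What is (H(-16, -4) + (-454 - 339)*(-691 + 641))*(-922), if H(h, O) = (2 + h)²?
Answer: -36738012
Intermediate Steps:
(H(-16, -4) + (-454 - 339)*(-691 + 641))*(-922) = ((2 - 16)² + (-454 - 339)*(-691 + 641))*(-922) = ((-14)² - 793*(-50))*(-922) = (196 + 39650)*(-922) = 39846*(-922) = -36738012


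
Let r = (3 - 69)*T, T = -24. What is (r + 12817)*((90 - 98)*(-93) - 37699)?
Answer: -532188955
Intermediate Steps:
r = 1584 (r = (3 - 69)*(-24) = -66*(-24) = 1584)
(r + 12817)*((90 - 98)*(-93) - 37699) = (1584 + 12817)*((90 - 98)*(-93) - 37699) = 14401*(-8*(-93) - 37699) = 14401*(744 - 37699) = 14401*(-36955) = -532188955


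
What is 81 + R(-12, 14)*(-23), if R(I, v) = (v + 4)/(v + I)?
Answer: -126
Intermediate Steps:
R(I, v) = (4 + v)/(I + v)
81 + R(-12, 14)*(-23) = 81 + ((4 + 14)/(-12 + 14))*(-23) = 81 + (18/2)*(-23) = 81 + ((1/2)*18)*(-23) = 81 + 9*(-23) = 81 - 207 = -126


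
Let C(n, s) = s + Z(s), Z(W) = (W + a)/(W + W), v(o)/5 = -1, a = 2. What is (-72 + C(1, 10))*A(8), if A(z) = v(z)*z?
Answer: 2456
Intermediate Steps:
v(o) = -5 (v(o) = 5*(-1) = -5)
Z(W) = (2 + W)/(2*W) (Z(W) = (W + 2)/(W + W) = (2 + W)/((2*W)) = (2 + W)*(1/(2*W)) = (2 + W)/(2*W))
C(n, s) = s + (2 + s)/(2*s)
A(z) = -5*z
(-72 + C(1, 10))*A(8) = (-72 + (½ + 10 + 1/10))*(-5*8) = (-72 + (½ + 10 + ⅒))*(-40) = (-72 + 53/5)*(-40) = -307/5*(-40) = 2456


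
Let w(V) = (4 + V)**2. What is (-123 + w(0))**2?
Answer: 11449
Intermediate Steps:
(-123 + w(0))**2 = (-123 + (4 + 0)**2)**2 = (-123 + 4**2)**2 = (-123 + 16)**2 = (-107)**2 = 11449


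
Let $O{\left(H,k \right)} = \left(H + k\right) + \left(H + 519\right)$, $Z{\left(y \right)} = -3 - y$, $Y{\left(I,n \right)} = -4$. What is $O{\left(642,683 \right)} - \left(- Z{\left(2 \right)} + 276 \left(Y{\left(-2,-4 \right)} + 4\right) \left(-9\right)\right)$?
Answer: $2481$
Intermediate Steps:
$O{\left(H,k \right)} = 519 + k + 2 H$ ($O{\left(H,k \right)} = \left(H + k\right) + \left(519 + H\right) = 519 + k + 2 H$)
$O{\left(642,683 \right)} - \left(- Z{\left(2 \right)} + 276 \left(Y{\left(-2,-4 \right)} + 4\right) \left(-9\right)\right) = \left(519 + 683 + 2 \cdot 642\right) - \left(5 + 276 \left(-4 + 4\right) \left(-9\right)\right) = \left(519 + 683 + 1284\right) - \left(5 + 276 \cdot 0 \left(-9\right)\right) = 2486 - 5 = 2481$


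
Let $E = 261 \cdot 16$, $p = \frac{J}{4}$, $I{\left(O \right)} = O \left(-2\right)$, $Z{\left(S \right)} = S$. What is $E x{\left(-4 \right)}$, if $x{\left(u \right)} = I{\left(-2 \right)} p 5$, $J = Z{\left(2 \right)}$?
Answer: $41760$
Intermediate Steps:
$I{\left(O \right)} = - 2 O$
$J = 2$
$p = \frac{1}{2}$ ($p = \frac{2}{4} = 2 \cdot \frac{1}{4} = \frac{1}{2} \approx 0.5$)
$E = 4176$
$x{\left(u \right)} = 10$ ($x{\left(u \right)} = \left(-2\right) \left(-2\right) \frac{1}{2} \cdot 5 = 4 \cdot \frac{1}{2} \cdot 5 = 2 \cdot 5 = 10$)
$E x{\left(-4 \right)} = 4176 \cdot 10 = 41760$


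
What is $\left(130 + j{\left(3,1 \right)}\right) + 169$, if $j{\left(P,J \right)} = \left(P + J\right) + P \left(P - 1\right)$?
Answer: $309$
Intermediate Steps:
$j{\left(P,J \right)} = J + P + P \left(-1 + P\right)$ ($j{\left(P,J \right)} = \left(J + P\right) + P \left(-1 + P\right) = J + P + P \left(-1 + P\right)$)
$\left(130 + j{\left(3,1 \right)}\right) + 169 = \left(130 + \left(1 + 3^{2}\right)\right) + 169 = \left(130 + \left(1 + 9\right)\right) + 169 = \left(130 + 10\right) + 169 = 140 + 169 = 309$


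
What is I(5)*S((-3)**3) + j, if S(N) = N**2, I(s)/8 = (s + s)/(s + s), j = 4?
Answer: 5836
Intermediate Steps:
I(s) = 8 (I(s) = 8*((s + s)/(s + s)) = 8*((2*s)/((2*s))) = 8*((2*s)*(1/(2*s))) = 8*1 = 8)
I(5)*S((-3)**3) + j = 8*((-3)**3)**2 + 4 = 8*(-27)**2 + 4 = 8*729 + 4 = 5832 + 4 = 5836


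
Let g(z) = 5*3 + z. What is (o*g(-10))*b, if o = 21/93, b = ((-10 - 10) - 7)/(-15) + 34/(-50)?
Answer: 196/155 ≈ 1.2645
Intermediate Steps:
g(z) = 15 + z
b = 28/25 (b = (-20 - 7)*(-1/15) + 34*(-1/50) = -27*(-1/15) - 17/25 = 9/5 - 17/25 = 28/25 ≈ 1.1200)
o = 7/31 (o = 21*(1/93) = 7/31 ≈ 0.22581)
(o*g(-10))*b = (7*(15 - 10)/31)*(28/25) = ((7/31)*5)*(28/25) = (35/31)*(28/25) = 196/155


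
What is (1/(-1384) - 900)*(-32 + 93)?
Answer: -75981661/1384 ≈ -54900.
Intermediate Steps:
(1/(-1384) - 900)*(-32 + 93) = (-1/1384 - 900)*61 = -1245601/1384*61 = -75981661/1384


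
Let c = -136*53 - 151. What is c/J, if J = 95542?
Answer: -7359/95542 ≈ -0.077024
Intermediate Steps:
c = -7359 (c = -7208 - 151 = -7359)
c/J = -7359/95542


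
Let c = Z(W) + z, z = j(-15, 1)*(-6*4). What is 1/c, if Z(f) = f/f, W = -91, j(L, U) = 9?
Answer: -1/215 ≈ -0.0046512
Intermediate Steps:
Z(f) = 1
z = -216 (z = 9*(-6*4) = 9*(-24) = -216)
c = -215 (c = 1 - 216 = -215)
1/c = 1/(-215) = -1/215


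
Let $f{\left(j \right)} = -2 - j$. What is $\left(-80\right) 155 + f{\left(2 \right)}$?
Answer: $-12404$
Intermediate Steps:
$\left(-80\right) 155 + f{\left(2 \right)} = \left(-80\right) 155 - 4 = -12400 - 4 = -12404$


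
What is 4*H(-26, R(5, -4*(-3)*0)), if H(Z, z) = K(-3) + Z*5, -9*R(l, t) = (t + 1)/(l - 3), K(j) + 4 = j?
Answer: -548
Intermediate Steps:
K(j) = -4 + j
R(l, t) = -(1 + t)/(9*(-3 + l)) (R(l, t) = -(t + 1)/(9*(l - 3)) = -(1 + t)/(9*(-3 + l)))
H(Z, z) = -7 + 5*Z (H(Z, z) = (-4 - 3) + Z*5 = -7 + 5*Z)
4*H(-26, R(5, -4*(-3)*0)) = 4*(-7 + 5*(-26)) = 4*(-7 - 130) = 4*(-137) = -548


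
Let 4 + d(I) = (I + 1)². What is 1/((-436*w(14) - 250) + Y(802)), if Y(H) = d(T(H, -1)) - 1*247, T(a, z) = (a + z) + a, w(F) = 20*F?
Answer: 1/2450235 ≈ 4.0812e-7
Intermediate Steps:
T(a, z) = z + 2*a
d(I) = -4 + (1 + I)² (d(I) = -4 + (I + 1)² = -4 + (1 + I)²)
Y(H) = -251 + 4*H² (Y(H) = (-4 + (1 + (-1 + 2*H))²) - 1*247 = (-4 + (2*H)²) - 247 = (-4 + 4*H²) - 247 = -251 + 4*H²)
1/((-436*w(14) - 250) + Y(802)) = 1/((-8720*14 - 250) + (-251 + 4*802²)) = 1/((-436*280 - 250) + (-251 + 4*643204)) = 1/((-122080 - 250) + (-251 + 2572816)) = 1/(-122330 + 2572565) = 1/2450235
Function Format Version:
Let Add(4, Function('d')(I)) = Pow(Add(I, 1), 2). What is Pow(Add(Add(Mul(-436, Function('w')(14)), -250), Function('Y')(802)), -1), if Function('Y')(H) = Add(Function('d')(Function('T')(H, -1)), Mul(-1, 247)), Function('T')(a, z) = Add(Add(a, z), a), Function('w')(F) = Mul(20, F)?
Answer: Rational(1, 2450235) ≈ 4.0812e-7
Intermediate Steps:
Function('T')(a, z) = Add(z, Mul(2, a))
Function('d')(I) = Add(-4, Pow(Add(1, I), 2)) (Function('d')(I) = Add(-4, Pow(Add(I, 1), 2)) = Add(-4, Pow(Add(1, I), 2)))
Function('Y')(H) = Add(-251, Mul(4, Pow(H, 2))) (Function('Y')(H) = Add(Add(-4, Pow(Add(1, Add(-1, Mul(2, H))), 2)), Mul(-1, 247)) = Add(Add(-4, Pow(Mul(2, H), 2)), -247) = Add(Add(-4, Mul(4, Pow(H, 2))), -247) = Add(-251, Mul(4, Pow(H, 2))))
Pow(Add(Add(Mul(-436, Function('w')(14)), -250), Function('Y')(802)), -1) = Pow(Add(Add(Mul(-436, Mul(20, 14)), -250), Add(-251, Mul(4, Pow(802, 2)))), -1) = Pow(Add(Add(Mul(-436, 280), -250), Add(-251, Mul(4, 643204))), -1) = Pow(Add(Add(-122080, -250), Add(-251, 2572816)), -1) = Pow(Add(-122330, 2572565), -1) = Pow(2450235, -1) = Rational(1, 2450235)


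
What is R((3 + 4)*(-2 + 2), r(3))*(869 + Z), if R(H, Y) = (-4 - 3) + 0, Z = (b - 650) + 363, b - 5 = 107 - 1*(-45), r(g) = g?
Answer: -5173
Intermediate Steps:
b = 157 (b = 5 + (107 - 1*(-45)) = 5 + (107 + 45) = 5 + 152 = 157)
Z = -130 (Z = (157 - 650) + 363 = -493 + 363 = -130)
R(H, Y) = -7 (R(H, Y) = -7 + 0 = -7)
R((3 + 4)*(-2 + 2), r(3))*(869 + Z) = -7*(869 - 130) = -7*739 = -5173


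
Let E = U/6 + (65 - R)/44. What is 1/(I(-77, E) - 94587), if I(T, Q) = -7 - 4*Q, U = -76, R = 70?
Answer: -33/3119915 ≈ -1.0577e-5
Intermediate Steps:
E = -1687/132 (E = -76/6 + (65 - 1*70)/44 = -76*1/6 + (65 - 70)*(1/44) = -38/3 - 5*1/44 = -38/3 - 5/44 = -1687/132 ≈ -12.780)
1/(I(-77, E) - 94587) = 1/((-7 - 4*(-1687/132)) - 94587) = 1/((-7 + 1687/33) - 94587) = 1/(1456/33 - 94587) = 1/(-3119915/33) = -33/3119915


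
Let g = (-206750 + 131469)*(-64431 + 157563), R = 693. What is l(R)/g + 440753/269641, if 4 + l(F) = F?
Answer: 237703845421279/145420919282844 ≈ 1.6346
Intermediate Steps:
l(F) = -4 + F
g = -7011070092 (g = -75281*93132 = -7011070092)
l(R)/g + 440753/269641 = (-4 + 693)/(-7011070092) + 440753/269641 = 689*(-1/7011070092) + 440753*(1/269641) = -53/539313084 + 440753/269641 = 237703845421279/145420919282844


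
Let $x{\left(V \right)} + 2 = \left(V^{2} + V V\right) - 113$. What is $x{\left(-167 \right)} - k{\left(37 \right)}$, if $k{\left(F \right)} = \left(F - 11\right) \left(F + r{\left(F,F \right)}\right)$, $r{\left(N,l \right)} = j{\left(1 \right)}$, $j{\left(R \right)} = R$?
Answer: $54675$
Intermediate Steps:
$r{\left(N,l \right)} = 1$
$x{\left(V \right)} = -115 + 2 V^{2}$ ($x{\left(V \right)} = -2 - \left(113 - V^{2} - V V\right) = -2 + \left(\left(V^{2} + V^{2}\right) - 113\right) = -2 + \left(2 V^{2} - 113\right) = -2 + \left(-113 + 2 V^{2}\right) = -115 + 2 V^{2}$)
$k{\left(F \right)} = \left(1 + F\right) \left(-11 + F\right)$ ($k{\left(F \right)} = \left(F - 11\right) \left(F + 1\right) = \left(-11 + F\right) \left(1 + F\right) = \left(1 + F\right) \left(-11 + F\right)$)
$x{\left(-167 \right)} - k{\left(37 \right)} = \left(-115 + 2 \left(-167\right)^{2}\right) - \left(-11 + 37^{2} - 370\right) = \left(-115 + 2 \cdot 27889\right) - \left(-11 + 1369 - 370\right) = \left(-115 + 55778\right) - 988 = 55663 - 988 = 54675$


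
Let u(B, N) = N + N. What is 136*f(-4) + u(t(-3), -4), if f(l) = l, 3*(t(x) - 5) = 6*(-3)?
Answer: -552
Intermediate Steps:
t(x) = -1 (t(x) = 5 + (6*(-3))/3 = 5 + (⅓)*(-18) = 5 - 6 = -1)
u(B, N) = 2*N
136*f(-4) + u(t(-3), -4) = 136*(-4) + 2*(-4) = -544 - 8 = -552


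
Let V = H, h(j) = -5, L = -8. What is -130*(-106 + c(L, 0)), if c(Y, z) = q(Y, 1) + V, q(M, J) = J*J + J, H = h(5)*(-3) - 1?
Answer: 11700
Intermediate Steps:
H = 14 (H = -5*(-3) - 1 = 15 - 1 = 14)
V = 14
q(M, J) = J + J² (q(M, J) = J² + J = J + J²)
c(Y, z) = 16 (c(Y, z) = 1*(1 + 1) + 14 = 1*2 + 14 = 2 + 14 = 16)
-130*(-106 + c(L, 0)) = -130*(-106 + 16) = -130*(-90) = 11700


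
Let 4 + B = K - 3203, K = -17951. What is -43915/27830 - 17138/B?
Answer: -45220303/58882714 ≈ -0.76797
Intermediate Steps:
B = -21158 (B = -4 + (-17951 - 3203) = -4 - 21154 = -21158)
-43915/27830 - 17138/B = -43915/27830 - 17138/(-21158) = -43915*1/27830 - 17138*(-1/21158) = -8783/5566 + 8569/10579 = -45220303/58882714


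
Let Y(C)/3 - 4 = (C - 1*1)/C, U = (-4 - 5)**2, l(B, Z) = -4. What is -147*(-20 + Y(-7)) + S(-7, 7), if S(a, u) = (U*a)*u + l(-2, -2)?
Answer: -3301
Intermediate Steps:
U = 81 (U = (-9)**2 = 81)
Y(C) = 12 + 3*(-1 + C)/C (Y(C) = 12 + 3*((C - 1*1)/C) = 12 + 3*((C - 1)/C) = 12 + 3*((-1 + C)/C) = 12 + 3*(-1 + C)/C)
S(a, u) = -4 + 81*a*u (S(a, u) = (81*a)*u - 4 = 81*a*u - 4 = -4 + 81*a*u)
-147*(-20 + Y(-7)) + S(-7, 7) = -147*(-20 + (15 - 3/(-7))) + (-4 + 81*(-7)*7) = -147*(-20 + (15 - 3*(-1/7))) + (-4 - 3969) = -147*(-20 + (15 + 3/7)) - 3973 = -147*(-20 + 108/7) - 3973 = -147*(-32/7) - 3973 = 672 - 3973 = -3301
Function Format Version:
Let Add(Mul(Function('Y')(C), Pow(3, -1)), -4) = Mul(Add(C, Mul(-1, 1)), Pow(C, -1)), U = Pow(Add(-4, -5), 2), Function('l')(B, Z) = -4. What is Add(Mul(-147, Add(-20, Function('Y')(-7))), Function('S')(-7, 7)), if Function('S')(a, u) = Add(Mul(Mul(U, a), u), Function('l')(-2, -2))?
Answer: -3301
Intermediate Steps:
U = 81 (U = Pow(-9, 2) = 81)
Function('Y')(C) = Add(12, Mul(3, Pow(C, -1), Add(-1, C))) (Function('Y')(C) = Add(12, Mul(3, Mul(Add(C, Mul(-1, 1)), Pow(C, -1)))) = Add(12, Mul(3, Mul(Add(C, -1), Pow(C, -1)))) = Add(12, Mul(3, Mul(Add(-1, C), Pow(C, -1)))) = Add(12, Mul(3, Mul(Pow(C, -1), Add(-1, C)))) = Add(12, Mul(3, Pow(C, -1), Add(-1, C))))
Function('S')(a, u) = Add(-4, Mul(81, a, u)) (Function('S')(a, u) = Add(Mul(Mul(81, a), u), -4) = Add(Mul(81, a, u), -4) = Add(-4, Mul(81, a, u)))
Add(Mul(-147, Add(-20, Function('Y')(-7))), Function('S')(-7, 7)) = Add(Mul(-147, Add(-20, Add(15, Mul(-3, Pow(-7, -1))))), Add(-4, Mul(81, -7, 7))) = Add(Mul(-147, Add(-20, Add(15, Mul(-3, Rational(-1, 7))))), Add(-4, -3969)) = Add(Mul(-147, Add(-20, Add(15, Rational(3, 7)))), -3973) = Add(Mul(-147, Add(-20, Rational(108, 7))), -3973) = Add(Mul(-147, Rational(-32, 7)), -3973) = Add(672, -3973) = -3301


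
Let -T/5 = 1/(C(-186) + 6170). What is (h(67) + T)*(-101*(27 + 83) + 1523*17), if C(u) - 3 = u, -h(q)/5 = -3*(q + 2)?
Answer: 91591057740/5987 ≈ 1.5298e+7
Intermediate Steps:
h(q) = 30 + 15*q (h(q) = -(-15)*(q + 2) = -(-15)*(2 + q) = -5*(-6 - 3*q) = 30 + 15*q)
C(u) = 3 + u
T = -5/5987 (T = -5/((3 - 186) + 6170) = -5/(-183 + 6170) = -5/5987 ≈ -0.00083514)
(h(67) + T)*(-101*(27 + 83) + 1523*17) = ((30 + 15*67) - 5/5987)*(-101*(27 + 83) + 1523*17) = ((30 + 1005) - 5/5987)*(-101*110 + 25891) = (1035 - 5/5987)*(-11110 + 25891) = (6196540/5987)*14781 = 91591057740/5987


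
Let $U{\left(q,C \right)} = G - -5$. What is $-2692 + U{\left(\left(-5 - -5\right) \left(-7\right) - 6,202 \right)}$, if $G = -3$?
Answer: $-2690$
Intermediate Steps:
$U{\left(q,C \right)} = 2$ ($U{\left(q,C \right)} = -3 - -5 = -3 + 5 = 2$)
$-2692 + U{\left(\left(-5 - -5\right) \left(-7\right) - 6,202 \right)} = -2692 + 2 = -2690$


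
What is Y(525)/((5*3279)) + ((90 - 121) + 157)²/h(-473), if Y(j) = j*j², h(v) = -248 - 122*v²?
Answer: 131656615045641/14916819149 ≈ 8826.0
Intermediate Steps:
h(v) = -248 - 122*v²
Y(j) = j³
Y(525)/((5*3279)) + ((90 - 121) + 157)²/h(-473) = 525³/((5*3279)) + ((90 - 121) + 157)²/(-248 - 122*(-473)²) = 144703125/16395 + (-31 + 157)²/(-248 - 122*223729) = 144703125*(1/16395) + 126²/(-248 - 27294938) = 9646875/1093 + 15876/(-27295186) = 9646875/1093 + 15876*(-1/27295186) = 9646875/1093 - 7938/13647593 = 131656615045641/14916819149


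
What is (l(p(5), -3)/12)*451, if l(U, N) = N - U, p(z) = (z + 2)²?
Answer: -5863/3 ≈ -1954.3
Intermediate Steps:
p(z) = (2 + z)²
(l(p(5), -3)/12)*451 = ((-3 - (2 + 5)²)/12)*451 = ((-3 - 1*7²)*(1/12))*451 = ((-3 - 1*49)*(1/12))*451 = ((-3 - 49)*(1/12))*451 = -52*1/12*451 = -13/3*451 = -5863/3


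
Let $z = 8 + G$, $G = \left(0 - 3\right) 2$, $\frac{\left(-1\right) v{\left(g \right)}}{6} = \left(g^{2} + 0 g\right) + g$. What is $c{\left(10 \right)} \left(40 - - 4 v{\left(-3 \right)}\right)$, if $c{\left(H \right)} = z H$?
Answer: $-2080$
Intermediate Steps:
$v{\left(g \right)} = - 6 g - 6 g^{2}$ ($v{\left(g \right)} = - 6 \left(\left(g^{2} + 0 g\right) + g\right) = - 6 \left(\left(g^{2} + 0\right) + g\right) = - 6 \left(g^{2} + g\right) = - 6 \left(g + g^{2}\right) = - 6 g - 6 g^{2}$)
$G = -6$ ($G = \left(-3\right) 2 = -6$)
$z = 2$ ($z = 8 - 6 = 2$)
$c{\left(H \right)} = 2 H$
$c{\left(10 \right)} \left(40 - - 4 v{\left(-3 \right)}\right) = 2 \cdot 10 \left(40 - - 4 \left(\left(-6\right) \left(-3\right) \left(1 - 3\right)\right)\right) = 20 \left(40 - - 4 \left(\left(-6\right) \left(-3\right) \left(-2\right)\right)\right) = 20 \left(40 - \left(-4\right) \left(-36\right)\right) = 20 \left(40 - 144\right) = 20 \left(-104\right) = -2080$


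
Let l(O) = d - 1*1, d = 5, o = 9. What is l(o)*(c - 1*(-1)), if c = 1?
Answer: 8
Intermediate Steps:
l(O) = 4 (l(O) = 5 - 1*1 = 5 - 1 = 4)
l(o)*(c - 1*(-1)) = 4*(1 - 1*(-1)) = 4*(1 + 1) = 4*2 = 8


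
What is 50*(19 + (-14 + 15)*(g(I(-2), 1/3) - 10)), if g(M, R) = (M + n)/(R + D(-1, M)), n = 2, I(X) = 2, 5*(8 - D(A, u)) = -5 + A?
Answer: 67350/143 ≈ 470.98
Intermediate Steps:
D(A, u) = 9 - A/5 (D(A, u) = 8 - (-5 + A)/5 = 8 + (1 - A/5) = 9 - A/5)
g(M, R) = (2 + M)/(46/5 + R) (g(M, R) = (M + 2)/(R + (9 - ⅕*(-1))) = (2 + M)/(R + (9 + ⅕)) = (2 + M)/(R + 46/5) = (2 + M)/(46/5 + R))
50*(19 + (-14 + 15)*(g(I(-2), 1/3) - 10)) = 50*(19 + (-14 + 15)*(5*(2 + 2)/(46 + 5/3) - 10)) = 50*(19 + 1*(5*4/(46 + 5*(⅓)) - 10)) = 50*(19 + 1*(5*4/(46 + 5/3) - 10)) = 50*(19 + 1*(5*4/(143/3) - 10)) = 50*(19 + 1*(5*(3/143)*4 - 10)) = 50*(19 + 1*(60/143 - 10)) = 50*(19 + 1*(-1370/143)) = 50*(19 - 1370/143) = 50*(1347/143) = 67350/143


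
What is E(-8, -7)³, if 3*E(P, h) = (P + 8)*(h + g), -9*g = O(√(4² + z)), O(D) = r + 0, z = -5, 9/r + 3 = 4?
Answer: 0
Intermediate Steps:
r = 9 (r = 9/(-3 + 4) = 9/1 = 9*1 = 9)
O(D) = 9 (O(D) = 9 + 0 = 9)
g = -1 (g = -⅑*9 = -1)
E(P, h) = (-1 + h)*(8 + P)/3 (E(P, h) = ((P + 8)*(h - 1))/3 = ((8 + P)*(-1 + h))/3 = ((-1 + h)*(8 + P))/3 = (-1 + h)*(8 + P)/3)
E(-8, -7)³ = (-8/3 - ⅓*(-8) + (8/3)*(-7) + (⅓)*(-8)*(-7))³ = (-8/3 + 8/3 - 56/3 + 56/3)³ = 0³ = 0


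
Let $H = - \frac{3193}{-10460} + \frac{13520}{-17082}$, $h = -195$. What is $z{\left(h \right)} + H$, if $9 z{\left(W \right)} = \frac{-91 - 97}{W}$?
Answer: $- \frac{101603953}{268016580} \approx -0.3791$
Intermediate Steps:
$z{\left(W \right)} = - \frac{188}{9 W}$ ($z{\left(W \right)} = \frac{\left(-91 - 97\right) \frac{1}{W}}{9} = \frac{\left(-188\right) \frac{1}{W}}{9} = - \frac{188}{9 W}$)
$H = - \frac{3341399}{6872220}$ ($H = \left(-3193\right) \left(- \frac{1}{10460}\right) + 13520 \left(- \frac{1}{17082}\right) = \frac{3193}{10460} - \frac{520}{657} = - \frac{3341399}{6872220} \approx -0.48622$)
$z{\left(h \right)} + H = - \frac{188}{9 \left(-195\right)} - \frac{3341399}{6872220} = \left(- \frac{188}{9}\right) \left(- \frac{1}{195}\right) - \frac{3341399}{6872220} = \frac{188}{1755} - \frac{3341399}{6872220} = - \frac{101603953}{268016580}$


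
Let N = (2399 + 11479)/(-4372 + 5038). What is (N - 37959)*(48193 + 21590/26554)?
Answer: -52834832534016/28897 ≈ -1.8284e+9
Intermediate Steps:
N = 771/37 (N = 13878/666 = 13878*(1/666) = 771/37 ≈ 20.838)
(N - 37959)*(48193 + 21590/26554) = (771/37 - 37959)*(48193 + 21590/26554) = -1403712*(48193 + 21590*(1/26554))/37 = -1403712*(48193 + 635/781)/37 = -1403712/37*37639368/781 = -52834832534016/28897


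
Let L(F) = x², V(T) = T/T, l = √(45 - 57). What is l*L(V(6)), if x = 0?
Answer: 0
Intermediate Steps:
l = 2*I*√3 (l = √(-12) = 2*I*√3 ≈ 3.4641*I)
V(T) = 1
L(F) = 0 (L(F) = 0² = 0)
l*L(V(6)) = (2*I*√3)*0 = 0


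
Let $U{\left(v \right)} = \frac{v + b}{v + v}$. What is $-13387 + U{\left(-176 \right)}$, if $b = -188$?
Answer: $- \frac{1177965}{88} \approx -13386.0$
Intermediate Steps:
$U{\left(v \right)} = \frac{-188 + v}{2 v}$ ($U{\left(v \right)} = \frac{v - 188}{v + v} = \frac{-188 + v}{2 v}$)
$-13387 + U{\left(-176 \right)} = -13387 + \frac{-188 - 176}{2 \left(-176\right)} = -13387 + \frac{1}{2} \left(- \frac{1}{176}\right) \left(-364\right) = -13387 + \frac{91}{88} = - \frac{1177965}{88}$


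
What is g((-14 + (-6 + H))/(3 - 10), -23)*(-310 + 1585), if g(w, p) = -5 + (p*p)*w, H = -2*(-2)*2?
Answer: 8049075/7 ≈ 1.1499e+6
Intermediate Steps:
H = 8 (H = 4*2 = 8)
g(w, p) = -5 + w*p² (g(w, p) = -5 + p²*w = -5 + w*p²)
g((-14 + (-6 + H))/(3 - 10), -23)*(-310 + 1585) = (-5 + ((-14 + (-6 + 8))/(3 - 10))*(-23)²)*(-310 + 1585) = (-5 + ((-14 + 2)/(-7))*529)*1275 = (-5 - 12*(-⅐)*529)*1275 = (-5 + (12/7)*529)*1275 = (-5 + 6348/7)*1275 = (6313/7)*1275 = 8049075/7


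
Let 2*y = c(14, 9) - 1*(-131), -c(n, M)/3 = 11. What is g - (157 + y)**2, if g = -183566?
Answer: -226002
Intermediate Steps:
c(n, M) = -33 (c(n, M) = -3*11 = -33)
y = 49 (y = (-33 - 1*(-131))/2 = (-33 + 131)/2 = (1/2)*98 = 49)
g - (157 + y)**2 = -183566 - (157 + 49)**2 = -183566 - 1*206**2 = -183566 - 1*42436 = -183566 - 42436 = -226002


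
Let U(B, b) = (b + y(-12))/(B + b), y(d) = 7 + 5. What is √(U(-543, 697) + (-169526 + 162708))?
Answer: I*√161586502/154 ≈ 82.543*I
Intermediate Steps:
y(d) = 12
U(B, b) = (12 + b)/(B + b) (U(B, b) = (b + 12)/(B + b) = (12 + b)/(B + b))
√(U(-543, 697) + (-169526 + 162708)) = √((12 + 697)/(-543 + 697) + (-169526 + 162708)) = √(709/154 - 6818) = √(-1049263/154) = I*√161586502/154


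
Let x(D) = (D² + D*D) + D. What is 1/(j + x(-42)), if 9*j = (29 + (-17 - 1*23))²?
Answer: 9/31495 ≈ 0.00028576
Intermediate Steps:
x(D) = D + 2*D² (x(D) = (D² + D²) + D = 2*D² + D = D + 2*D²)
j = 121/9 (j = (29 + (-17 - 1*23))²/9 = (29 + (-17 - 23))²/9 = (29 - 40)²/9 = (⅑)*(-11)² = (⅑)*121 = 121/9 ≈ 13.444)
1/(j + x(-42)) = 1/(121/9 - 42*(1 + 2*(-42))) = 1/(121/9 - 42*(1 - 84)) = 1/(121/9 - 42*(-83)) = 1/(121/9 + 3486) = 1/(31495/9) = 9/31495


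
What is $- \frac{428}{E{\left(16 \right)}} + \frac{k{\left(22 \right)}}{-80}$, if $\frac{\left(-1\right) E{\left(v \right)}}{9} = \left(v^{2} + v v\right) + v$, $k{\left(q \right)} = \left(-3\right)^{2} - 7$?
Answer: $\frac{773}{11880} \approx 0.065067$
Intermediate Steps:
$k{\left(q \right)} = 2$ ($k{\left(q \right)} = 9 - 7 = 2$)
$E{\left(v \right)} = - 18 v^{2} - 9 v$ ($E{\left(v \right)} = - 9 \left(\left(v^{2} + v v\right) + v\right) = - 9 \left(\left(v^{2} + v^{2}\right) + v\right) = - 9 \left(2 v^{2} + v\right) = - 9 \left(v + 2 v^{2}\right) = - 18 v^{2} - 9 v$)
$- \frac{428}{E{\left(16 \right)}} + \frac{k{\left(22 \right)}}{-80} = - \frac{428}{\left(-9\right) 16 \left(1 + 2 \cdot 16\right)} + \frac{2}{-80} = - \frac{428}{\left(-9\right) 16 \left(1 + 32\right)} + 2 \left(- \frac{1}{80}\right) = - \frac{428}{\left(-9\right) 16 \cdot 33} - \frac{1}{40} = - \frac{428}{-4752} - \frac{1}{40} = \left(-428\right) \left(- \frac{1}{4752}\right) - \frac{1}{40} = \frac{107}{1188} - \frac{1}{40} = \frac{773}{11880}$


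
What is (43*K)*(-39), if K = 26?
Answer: -43602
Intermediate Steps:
(43*K)*(-39) = (43*26)*(-39) = 1118*(-39) = -43602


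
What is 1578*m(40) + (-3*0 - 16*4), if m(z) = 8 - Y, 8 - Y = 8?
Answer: 12560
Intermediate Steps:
Y = 0 (Y = 8 - 1*8 = 8 - 8 = 0)
m(z) = 8 (m(z) = 8 - 1*0 = 8 + 0 = 8)
1578*m(40) + (-3*0 - 16*4) = 1578*8 + (-3*0 - 16*4) = 12624 + (0 - 64) = 12624 - 64 = 12560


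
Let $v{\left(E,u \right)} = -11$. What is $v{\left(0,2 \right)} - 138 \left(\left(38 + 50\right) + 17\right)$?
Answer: $-14501$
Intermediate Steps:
$v{\left(0,2 \right)} - 138 \left(\left(38 + 50\right) + 17\right) = -11 - 138 \left(\left(38 + 50\right) + 17\right) = -11 - 138 \left(88 + 17\right) = -11 - 14490 = -14501$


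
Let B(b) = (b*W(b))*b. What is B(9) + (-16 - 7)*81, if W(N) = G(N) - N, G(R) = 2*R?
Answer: -1134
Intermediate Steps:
W(N) = N (W(N) = 2*N - N = N)
B(b) = b³ (B(b) = (b*b)*b = b²*b = b³)
B(9) + (-16 - 7)*81 = 9³ + (-16 - 7)*81 = 729 - 23*81 = 729 - 1863 = -1134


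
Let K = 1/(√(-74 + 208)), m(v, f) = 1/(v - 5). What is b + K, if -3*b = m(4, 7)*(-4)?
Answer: -4/3 + √134/134 ≈ -1.2469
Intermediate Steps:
m(v, f) = 1/(-5 + v)
K = √134/134 (K = 1/(√134) = √134/134 ≈ 0.086387)
b = -4/3 (b = -(-4)/(3*(-5 + 4)) = -(-4)/(3*(-1)) = -(-1)*(-4)/3 = -⅓*4 = -4/3 ≈ -1.3333)
b + K = -4/3 + √134/134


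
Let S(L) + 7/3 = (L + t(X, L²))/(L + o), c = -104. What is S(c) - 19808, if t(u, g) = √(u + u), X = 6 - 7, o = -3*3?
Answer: -6715391/339 - I*√2/113 ≈ -19809.0 - 0.012515*I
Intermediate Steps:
o = -9
X = -1
t(u, g) = √2*√u (t(u, g) = √(2*u) = √2*√u)
S(L) = -7/3 + (L + I*√2)/(-9 + L) (S(L) = -7/3 + (L + √2*√(-1))/(L - 9) = -7/3 + (L + √2*I)/(-9 + L) = -7/3 + (L + I*√2)/(-9 + L))
S(c) - 19808 = (21 - 4/3*(-104) + I*√2)/(-9 - 104) - 19808 = (21 + 416/3 + I*√2)/(-113) - 19808 = -(479/3 + I*√2)/113 - 19808 = (-479/339 - I*√2/113) - 19808 = -6715391/339 - I*√2/113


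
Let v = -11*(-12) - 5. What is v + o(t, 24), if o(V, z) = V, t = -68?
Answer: 59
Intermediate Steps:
v = 127 (v = 132 - 5 = 127)
v + o(t, 24) = 127 - 68 = 59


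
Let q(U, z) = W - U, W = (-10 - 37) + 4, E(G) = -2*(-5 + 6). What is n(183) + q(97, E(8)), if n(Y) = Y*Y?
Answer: 33349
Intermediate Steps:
n(Y) = Y**2
E(G) = -2 (E(G) = -2*1 = -2)
W = -43 (W = -47 + 4 = -43)
q(U, z) = -43 - U
n(183) + q(97, E(8)) = 183**2 + (-43 - 1*97) = 33489 + (-43 - 97) = 33489 - 140 = 33349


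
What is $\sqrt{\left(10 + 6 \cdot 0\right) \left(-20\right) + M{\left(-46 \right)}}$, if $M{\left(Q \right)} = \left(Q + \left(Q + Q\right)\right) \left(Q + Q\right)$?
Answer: $4 \sqrt{781} \approx 111.79$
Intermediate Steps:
$M{\left(Q \right)} = 6 Q^{2}$ ($M{\left(Q \right)} = \left(Q + 2 Q\right) 2 Q = 3 Q 2 Q = 6 Q^{2}$)
$\sqrt{\left(10 + 6 \cdot 0\right) \left(-20\right) + M{\left(-46 \right)}} = \sqrt{\left(10 + 6 \cdot 0\right) \left(-20\right) + 6 \left(-46\right)^{2}} = \sqrt{\left(10 + 0\right) \left(-20\right) + 6 \cdot 2116} = \sqrt{10 \left(-20\right) + 12696} = \sqrt{-200 + 12696} = \sqrt{12496} = 4 \sqrt{781}$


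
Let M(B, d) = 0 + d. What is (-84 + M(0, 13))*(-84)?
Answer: 5964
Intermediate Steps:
M(B, d) = d
(-84 + M(0, 13))*(-84) = (-84 + 13)*(-84) = -71*(-84) = 5964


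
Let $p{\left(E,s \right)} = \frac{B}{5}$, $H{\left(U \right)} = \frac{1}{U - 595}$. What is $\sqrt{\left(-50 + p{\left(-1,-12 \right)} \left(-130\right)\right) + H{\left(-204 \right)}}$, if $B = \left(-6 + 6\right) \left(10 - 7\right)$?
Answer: $\frac{3 i \sqrt{3546761}}{799} \approx 7.0712 i$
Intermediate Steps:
$H{\left(U \right)} = \frac{1}{-595 + U}$
$B = 0$ ($B = 0 \cdot 3 = 0$)
$p{\left(E,s \right)} = 0$ ($p{\left(E,s \right)} = \frac{0}{5} = 0 \cdot \frac{1}{5} = 0$)
$\sqrt{\left(-50 + p{\left(-1,-12 \right)} \left(-130\right)\right) + H{\left(-204 \right)}} = \sqrt{\left(-50 + 0 \left(-130\right)\right) + \frac{1}{-595 - 204}} = \sqrt{\left(-50 + 0\right) + \frac{1}{-799}} = \sqrt{-50 - \frac{1}{799}} = \sqrt{- \frac{39951}{799}} = \frac{3 i \sqrt{3546761}}{799}$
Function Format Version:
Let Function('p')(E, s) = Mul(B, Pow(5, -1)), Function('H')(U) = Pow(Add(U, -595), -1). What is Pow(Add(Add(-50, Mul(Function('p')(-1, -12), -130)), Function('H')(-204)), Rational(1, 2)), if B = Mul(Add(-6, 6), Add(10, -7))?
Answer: Mul(Rational(3, 799), I, Pow(3546761, Rational(1, 2))) ≈ Mul(7.0712, I)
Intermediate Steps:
Function('H')(U) = Pow(Add(-595, U), -1)
B = 0 (B = Mul(0, 3) = 0)
Function('p')(E, s) = 0 (Function('p')(E, s) = Mul(0, Pow(5, -1)) = Mul(0, Rational(1, 5)) = 0)
Pow(Add(Add(-50, Mul(Function('p')(-1, -12), -130)), Function('H')(-204)), Rational(1, 2)) = Pow(Add(Add(-50, Mul(0, -130)), Pow(Add(-595, -204), -1)), Rational(1, 2)) = Pow(Add(Add(-50, 0), Pow(-799, -1)), Rational(1, 2)) = Pow(Add(-50, Rational(-1, 799)), Rational(1, 2)) = Pow(Rational(-39951, 799), Rational(1, 2)) = Mul(Rational(3, 799), I, Pow(3546761, Rational(1, 2)))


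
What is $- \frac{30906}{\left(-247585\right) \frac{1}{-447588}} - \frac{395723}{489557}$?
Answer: $- \frac{6772215704254451}{121206969845} \approx -55873.0$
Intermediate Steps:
$- \frac{30906}{\left(-247585\right) \frac{1}{-447588}} - \frac{395723}{489557} = - \frac{30906}{\left(-247585\right) \left(- \frac{1}{447588}\right)} - \frac{395723}{489557} = - \frac{30906}{\frac{247585}{447588}} - \frac{395723}{489557} = \left(-30906\right) \frac{447588}{247585} - \frac{395723}{489557} = - \frac{13833154728}{247585} - \frac{395723}{489557} = - \frac{6772215704254451}{121206969845}$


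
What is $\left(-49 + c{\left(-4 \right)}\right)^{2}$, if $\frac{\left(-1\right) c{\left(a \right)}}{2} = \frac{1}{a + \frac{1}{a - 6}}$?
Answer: $\frac{3956121}{1681} \approx 2353.4$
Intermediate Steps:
$c{\left(a \right)} = - \frac{2}{a + \frac{1}{-6 + a}}$ ($c{\left(a \right)} = - \frac{2}{a + \frac{1}{a - 6}} = - \frac{2}{a + \frac{1}{-6 + a}}$)
$\left(-49 + c{\left(-4 \right)}\right)^{2} = \left(-49 + \frac{2 \left(6 - -4\right)}{1 + \left(-4\right)^{2} - -24}\right)^{2} = \left(-49 + \frac{2 \left(6 + 4\right)}{1 + 16 + 24}\right)^{2} = \left(-49 + 2 \cdot \frac{1}{41} \cdot 10\right)^{2} = \left(-49 + \frac{20}{41}\right)^{2} = \left(- \frac{1989}{41}\right)^{2} = \frac{3956121}{1681}$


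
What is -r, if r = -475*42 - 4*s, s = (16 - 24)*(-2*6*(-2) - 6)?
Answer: 19374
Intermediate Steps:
s = -144 (s = -8*(-12*(-2) - 6) = -8*(24 - 6) = -8*18 = -144)
r = -19374 (r = -475*42 - 4*(-144) = -19950 + 576 = -19374)
-r = -1*(-19374) = 19374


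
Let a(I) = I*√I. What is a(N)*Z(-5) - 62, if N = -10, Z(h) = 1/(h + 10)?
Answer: -62 - 2*I*√10 ≈ -62.0 - 6.3246*I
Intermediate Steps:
Z(h) = 1/(10 + h)
a(I) = I^(3/2)
a(N)*Z(-5) - 62 = (-10)^(3/2)/(10 - 5) - 62 = -10*I*√10/5 - 62 = -10*I*√10*(⅕) - 62 = -2*I*√10 - 62 = -62 - 2*I*√10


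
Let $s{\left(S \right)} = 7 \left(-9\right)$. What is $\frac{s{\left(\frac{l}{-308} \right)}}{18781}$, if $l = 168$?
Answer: $- \frac{9}{2683} \approx -0.0033545$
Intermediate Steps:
$s{\left(S \right)} = -63$
$\frac{s{\left(\frac{l}{-308} \right)}}{18781} = - \frac{63}{18781} = \left(-63\right) \frac{1}{18781} = - \frac{9}{2683}$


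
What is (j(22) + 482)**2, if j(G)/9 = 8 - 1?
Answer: 297025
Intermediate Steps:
j(G) = 63 (j(G) = 9*(8 - 1) = 9*7 = 63)
(j(22) + 482)**2 = (63 + 482)**2 = 545**2 = 297025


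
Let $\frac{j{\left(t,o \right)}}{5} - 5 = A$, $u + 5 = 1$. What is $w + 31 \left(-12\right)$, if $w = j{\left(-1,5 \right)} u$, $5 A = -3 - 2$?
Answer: $-452$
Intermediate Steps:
$u = -4$ ($u = -5 + 1 = -4$)
$A = -1$ ($A = \frac{-3 - 2}{5} = \frac{1}{5} \left(-5\right) = -1$)
$j{\left(t,o \right)} = 20$ ($j{\left(t,o \right)} = 25 + 5 \left(-1\right) = 25 - 5 = 20$)
$w = -80$ ($w = 20 \left(-4\right) = -80$)
$w + 31 \left(-12\right) = -80 + 31 \left(-12\right) = -80 - 372 = -452$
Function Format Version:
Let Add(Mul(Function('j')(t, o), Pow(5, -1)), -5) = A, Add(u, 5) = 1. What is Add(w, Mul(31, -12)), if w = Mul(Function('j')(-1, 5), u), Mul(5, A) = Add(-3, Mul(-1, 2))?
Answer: -452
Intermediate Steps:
u = -4 (u = Add(-5, 1) = -4)
A = -1 (A = Mul(Rational(1, 5), Add(-3, Mul(-1, 2))) = Mul(Rational(1, 5), Add(-3, -2)) = Mul(Rational(1, 5), -5) = -1)
Function('j')(t, o) = 20 (Function('j')(t, o) = Add(25, Mul(5, -1)) = Add(25, -5) = 20)
w = -80 (w = Mul(20, -4) = -80)
Add(w, Mul(31, -12)) = Add(-80, Mul(31, -12)) = Add(-80, -372) = -452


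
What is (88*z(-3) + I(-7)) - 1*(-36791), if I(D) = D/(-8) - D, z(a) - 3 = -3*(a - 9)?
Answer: 321847/8 ≈ 40231.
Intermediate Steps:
z(a) = 30 - 3*a (z(a) = 3 - 3*(a - 9) = 3 - 3*(-9 + a) = 3 + (27 - 3*a) = 30 - 3*a)
I(D) = -9*D/8 (I(D) = D*(-⅛) - D = -D/8 - D = -9*D/8)
(88*z(-3) + I(-7)) - 1*(-36791) = (88*(30 - 3*(-3)) - 9/8*(-7)) - 1*(-36791) = (88*(30 + 9) + 63/8) + 36791 = (88*39 + 63/8) + 36791 = (3432 + 63/8) + 36791 = 27519/8 + 36791 = 321847/8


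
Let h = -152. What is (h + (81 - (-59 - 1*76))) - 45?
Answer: 19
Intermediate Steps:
(h + (81 - (-59 - 1*76))) - 45 = (-152 + (81 - (-59 - 1*76))) - 45 = (-152 + (81 - (-59 - 76))) - 45 = (-152 + (81 - 1*(-135))) - 45 = (-152 + (81 + 135)) - 45 = (-152 + 216) - 45 = 64 - 45 = 19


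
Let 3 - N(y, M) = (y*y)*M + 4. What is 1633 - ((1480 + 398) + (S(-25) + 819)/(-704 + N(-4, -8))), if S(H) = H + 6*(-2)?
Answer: -140583/577 ≈ -243.64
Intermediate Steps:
N(y, M) = -1 - M*y² (N(y, M) = 3 - ((y*y)*M + 4) = 3 - (y²*M + 4) = 3 - (M*y² + 4) = 3 - (4 + M*y²) = 3 + (-4 - M*y²) = -1 - M*y²)
S(H) = -12 + H (S(H) = H - 12 = -12 + H)
1633 - ((1480 + 398) + (S(-25) + 819)/(-704 + N(-4, -8))) = 1633 - ((1480 + 398) + ((-12 - 25) + 819)/(-704 + (-1 - 1*(-8)*(-4)²))) = 1633 - (1878 + (-37 + 819)/(-704 + (-1 - 1*(-8)*16))) = 1633 - (1878 + 782/(-704 + (-1 + 128))) = 1633 - (1878 + 782/(-704 + 127)) = 1633 - (1878 + 782/(-577)) = 1633 - (1878 + 782*(-1/577)) = 1633 - (1878 - 782/577) = 1633 - 1*1082824/577 = 1633 - 1082824/577 = -140583/577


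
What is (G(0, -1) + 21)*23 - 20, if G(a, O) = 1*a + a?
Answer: 463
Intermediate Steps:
G(a, O) = 2*a (G(a, O) = a + a = 2*a)
(G(0, -1) + 21)*23 - 20 = (2*0 + 21)*23 - 20 = (0 + 21)*23 - 20 = 21*23 - 20 = 483 - 20 = 463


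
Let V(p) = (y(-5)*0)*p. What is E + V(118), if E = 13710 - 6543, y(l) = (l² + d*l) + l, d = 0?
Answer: 7167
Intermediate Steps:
y(l) = l + l² (y(l) = (l² + 0*l) + l = (l² + 0) + l = l² + l = l + l²)
V(p) = 0 (V(p) = (-5*(1 - 5)*0)*p = (-5*(-4)*0)*p = (20*0)*p = 0*p = 0)
E = 7167
E + V(118) = 7167 + 0 = 7167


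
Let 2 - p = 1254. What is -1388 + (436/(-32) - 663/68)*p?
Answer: 55755/2 ≈ 27878.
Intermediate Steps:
p = -1252 (p = 2 - 1*1254 = 2 - 1254 = -1252)
-1388 + (436/(-32) - 663/68)*p = -1388 + (436/(-32) - 663/68)*(-1252) = -1388 + (436*(-1/32) - 663*1/68)*(-1252) = -1388 + (-109/8 - 39/4)*(-1252) = -1388 - 187/8*(-1252) = -1388 + 58531/2 = 55755/2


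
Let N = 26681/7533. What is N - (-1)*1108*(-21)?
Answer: -175251163/7533 ≈ -23264.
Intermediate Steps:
N = 26681/7533 (N = 26681*(1/7533) = 26681/7533 ≈ 3.5419)
N - (-1)*1108*(-21) = 26681/7533 - (-1)*1108*(-21) = 26681/7533 - (-1)*(-23268) = 26681/7533 - 1*23268 = 26681/7533 - 23268 = -175251163/7533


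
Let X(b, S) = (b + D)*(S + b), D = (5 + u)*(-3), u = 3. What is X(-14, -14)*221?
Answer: 235144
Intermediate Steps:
D = -24 (D = (5 + 3)*(-3) = 8*(-3) = -24)
X(b, S) = (-24 + b)*(S + b) (X(b, S) = (b - 24)*(S + b) = (-24 + b)*(S + b))
X(-14, -14)*221 = ((-14)² - 24*(-14) - 24*(-14) - 14*(-14))*221 = (196 + 336 + 336 + 196)*221 = 1064*221 = 235144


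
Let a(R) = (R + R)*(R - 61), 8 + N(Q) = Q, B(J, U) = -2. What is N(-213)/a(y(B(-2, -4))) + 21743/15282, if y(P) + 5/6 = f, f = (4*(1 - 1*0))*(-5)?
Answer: 1273684829/937932750 ≈ 1.3580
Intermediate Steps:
N(Q) = -8 + Q
f = -20 (f = (4*(1 + 0))*(-5) = (4*1)*(-5) = 4*(-5) = -20)
y(P) = -125/6 (y(P) = -5/6 - 20 = -125/6)
a(R) = 2*R*(-61 + R) (a(R) = (2*R)*(-61 + R) = 2*R*(-61 + R))
N(-213)/a(y(B(-2, -4))) + 21743/15282 = (-8 - 213)/((2*(-125/6)*(-61 - 125/6))) + 21743/15282 = -221/(2*(-125/6)*(-491/6)) + 21743*(1/15282) = -221/61375/18 + 21743/15282 = -221*18/61375 + 21743/15282 = -3978/61375 + 21743/15282 = 1273684829/937932750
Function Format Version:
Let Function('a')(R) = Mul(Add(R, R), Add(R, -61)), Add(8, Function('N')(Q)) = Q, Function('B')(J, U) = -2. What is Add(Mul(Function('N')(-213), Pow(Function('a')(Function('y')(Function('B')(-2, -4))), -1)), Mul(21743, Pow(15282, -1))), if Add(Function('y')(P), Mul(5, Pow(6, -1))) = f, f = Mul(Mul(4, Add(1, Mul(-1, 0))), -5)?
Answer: Rational(1273684829, 937932750) ≈ 1.3580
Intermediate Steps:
Function('N')(Q) = Add(-8, Q)
f = -20 (f = Mul(Mul(4, Add(1, 0)), -5) = Mul(Mul(4, 1), -5) = Mul(4, -5) = -20)
Function('y')(P) = Rational(-125, 6) (Function('y')(P) = Add(Rational(-5, 6), -20) = Rational(-125, 6))
Function('a')(R) = Mul(2, R, Add(-61, R)) (Function('a')(R) = Mul(Mul(2, R), Add(-61, R)) = Mul(2, R, Add(-61, R)))
Add(Mul(Function('N')(-213), Pow(Function('a')(Function('y')(Function('B')(-2, -4))), -1)), Mul(21743, Pow(15282, -1))) = Add(Mul(Add(-8, -213), Pow(Mul(2, Rational(-125, 6), Add(-61, Rational(-125, 6))), -1)), Mul(21743, Pow(15282, -1))) = Add(Mul(-221, Pow(Mul(2, Rational(-125, 6), Rational(-491, 6)), -1)), Mul(21743, Rational(1, 15282))) = Add(Mul(-221, Pow(Rational(61375, 18), -1)), Rational(21743, 15282)) = Add(Mul(-221, Rational(18, 61375)), Rational(21743, 15282)) = Add(Rational(-3978, 61375), Rational(21743, 15282)) = Rational(1273684829, 937932750)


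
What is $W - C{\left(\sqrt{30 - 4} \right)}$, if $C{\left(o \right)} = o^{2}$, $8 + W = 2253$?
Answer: $2219$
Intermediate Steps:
$W = 2245$ ($W = -8 + 2253 = 2245$)
$W - C{\left(\sqrt{30 - 4} \right)} = 2245 - \left(\sqrt{30 - 4}\right)^{2} = 2245 - \left(\sqrt{26}\right)^{2} = 2245 - 26 = 2219$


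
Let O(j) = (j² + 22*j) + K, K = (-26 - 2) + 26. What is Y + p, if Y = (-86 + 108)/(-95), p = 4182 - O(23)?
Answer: 299133/95 ≈ 3148.8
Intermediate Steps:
K = -2 (K = -28 + 26 = -2)
O(j) = -2 + j² + 22*j (O(j) = (j² + 22*j) - 2 = -2 + j² + 22*j)
p = 3149 (p = 4182 - (-2 + 23² + 22*23) = 4182 - (-2 + 529 + 506) = 4182 - 1*1033 = 4182 - 1033 = 3149)
Y = -22/95 (Y = 22*(-1/95) = -22/95 ≈ -0.23158)
Y + p = -22/95 + 3149 = 299133/95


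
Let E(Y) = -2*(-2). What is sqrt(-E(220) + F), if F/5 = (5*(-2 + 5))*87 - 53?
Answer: 4*sqrt(391) ≈ 79.095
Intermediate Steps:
E(Y) = 4
F = 6260 (F = 5*((5*(-2 + 5))*87 - 53) = 5*((5*3)*87 - 53) = 5*(15*87 - 53) = 5*(1305 - 53) = 5*1252 = 6260)
sqrt(-E(220) + F) = sqrt(-1*4 + 6260) = sqrt(-4 + 6260) = sqrt(6256) = 4*sqrt(391)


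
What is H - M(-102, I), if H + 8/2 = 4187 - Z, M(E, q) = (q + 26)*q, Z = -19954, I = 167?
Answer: -8094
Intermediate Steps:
M(E, q) = q*(26 + q) (M(E, q) = (26 + q)*q = q*(26 + q))
H = 24137 (H = -4 + (4187 - 1*(-19954)) = -4 + (4187 + 19954) = -4 + 24141 = 24137)
H - M(-102, I) = 24137 - 167*(26 + 167) = 24137 - 167*193 = 24137 - 1*32231 = 24137 - 32231 = -8094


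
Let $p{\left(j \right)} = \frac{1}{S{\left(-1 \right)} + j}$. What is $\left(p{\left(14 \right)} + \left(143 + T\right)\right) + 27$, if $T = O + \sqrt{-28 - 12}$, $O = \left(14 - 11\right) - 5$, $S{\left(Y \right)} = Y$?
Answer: $\frac{2185}{13} + 2 i \sqrt{10} \approx 168.08 + 6.3246 i$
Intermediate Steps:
$O = -2$ ($O = 3 - 5 = -2$)
$T = -2 + 2 i \sqrt{10}$ ($T = -2 + \sqrt{-28 - 12} = -2 + \sqrt{-40} = -2 + 2 i \sqrt{10} \approx -2.0 + 6.3246 i$)
$p{\left(j \right)} = \frac{1}{-1 + j}$
$\left(p{\left(14 \right)} + \left(143 + T\right)\right) + 27 = \left(\frac{1}{-1 + 14} + \left(143 - \left(2 - 2 i \sqrt{10}\right)\right)\right) + 27 = \left(\frac{1}{13} + \left(141 + 2 i \sqrt{10}\right)\right) + 27 = \left(\frac{1834}{13} + 2 i \sqrt{10}\right) + 27 = \frac{2185}{13} + 2 i \sqrt{10}$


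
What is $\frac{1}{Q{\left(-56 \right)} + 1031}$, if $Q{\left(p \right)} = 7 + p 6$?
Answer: $\frac{1}{702} \approx 0.0014245$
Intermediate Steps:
$Q{\left(p \right)} = 7 + 6 p$
$\frac{1}{Q{\left(-56 \right)} + 1031} = \frac{1}{\left(7 + 6 \left(-56\right)\right) + 1031} = \frac{1}{\left(7 - 336\right) + 1031} = \frac{1}{-329 + 1031} = \frac{1}{702}$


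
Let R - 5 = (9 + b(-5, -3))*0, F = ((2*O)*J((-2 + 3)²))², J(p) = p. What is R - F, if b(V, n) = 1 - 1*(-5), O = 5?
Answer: -95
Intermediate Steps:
b(V, n) = 6 (b(V, n) = 1 + 5 = 6)
F = 100 (F = ((2*5)*(-2 + 3)²)² = (10*1²)² = (10*1)² = 10² = 100)
R = 5 (R = 5 + (9 + 6)*0 = 5 + 15*0 = 5 + 0 = 5)
R - F = 5 - 1*100 = 5 - 100 = -95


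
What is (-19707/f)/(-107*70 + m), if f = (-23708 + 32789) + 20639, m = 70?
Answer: 19707/220522400 ≈ 8.9365e-5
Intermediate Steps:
f = 29720 (f = 9081 + 20639 = 29720)
(-19707/f)/(-107*70 + m) = (-19707/29720)/(-107*70 + 70) = (-19707*1/29720)/(-7490 + 70) = -19707/29720/(-7420) = -19707/29720*(-1/7420) = 19707/220522400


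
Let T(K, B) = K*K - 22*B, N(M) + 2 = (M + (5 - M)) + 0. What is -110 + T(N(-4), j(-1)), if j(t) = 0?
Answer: -101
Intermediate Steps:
N(M) = 3 (N(M) = -2 + ((M + (5 - M)) + 0) = -2 + (5 + 0) = -2 + 5 = 3)
T(K, B) = K**2 - 22*B
-110 + T(N(-4), j(-1)) = -110 + (3**2 - 22*0) = -110 + (9 + 0) = -110 + 9 = -101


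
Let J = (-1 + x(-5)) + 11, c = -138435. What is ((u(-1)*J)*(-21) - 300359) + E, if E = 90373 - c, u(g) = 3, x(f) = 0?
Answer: -72181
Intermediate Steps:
J = 10 (J = (-1 + 0) + 11 = -1 + 11 = 10)
E = 228808 (E = 90373 - 1*(-138435) = 90373 + 138435 = 228808)
((u(-1)*J)*(-21) - 300359) + E = ((3*10)*(-21) - 300359) + 228808 = (30*(-21) - 300359) + 228808 = (-630 - 300359) + 228808 = -300989 + 228808 = -72181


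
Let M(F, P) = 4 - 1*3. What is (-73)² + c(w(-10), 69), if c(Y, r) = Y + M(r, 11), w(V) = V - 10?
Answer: 5310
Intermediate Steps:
M(F, P) = 1 (M(F, P) = 4 - 3 = 1)
w(V) = -10 + V
c(Y, r) = 1 + Y (c(Y, r) = Y + 1 = 1 + Y)
(-73)² + c(w(-10), 69) = (-73)² + (1 + (-10 - 10)) = 5329 + (1 - 20) = 5329 - 19 = 5310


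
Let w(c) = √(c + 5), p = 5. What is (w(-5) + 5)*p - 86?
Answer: -61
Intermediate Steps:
w(c) = √(5 + c)
(w(-5) + 5)*p - 86 = (√(5 - 5) + 5)*5 - 86 = (√0 + 5)*5 - 86 = (0 + 5)*5 - 86 = 5*5 - 86 = 25 - 86 = -61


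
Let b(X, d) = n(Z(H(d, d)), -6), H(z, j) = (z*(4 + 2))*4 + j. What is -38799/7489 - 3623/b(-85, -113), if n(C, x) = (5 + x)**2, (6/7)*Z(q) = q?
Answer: -27171446/7489 ≈ -3628.2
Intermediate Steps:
H(z, j) = j + 24*z (H(z, j) = (z*6)*4 + j = (6*z)*4 + j = 24*z + j = j + 24*z)
Z(q) = 7*q/6
b(X, d) = 1 (b(X, d) = (5 - 6)**2 = (-1)**2 = 1)
-38799/7489 - 3623/b(-85, -113) = -38799/7489 - 3623/1 = -38799*1/7489 - 3623*1 = -38799/7489 - 3623 = -27171446/7489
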